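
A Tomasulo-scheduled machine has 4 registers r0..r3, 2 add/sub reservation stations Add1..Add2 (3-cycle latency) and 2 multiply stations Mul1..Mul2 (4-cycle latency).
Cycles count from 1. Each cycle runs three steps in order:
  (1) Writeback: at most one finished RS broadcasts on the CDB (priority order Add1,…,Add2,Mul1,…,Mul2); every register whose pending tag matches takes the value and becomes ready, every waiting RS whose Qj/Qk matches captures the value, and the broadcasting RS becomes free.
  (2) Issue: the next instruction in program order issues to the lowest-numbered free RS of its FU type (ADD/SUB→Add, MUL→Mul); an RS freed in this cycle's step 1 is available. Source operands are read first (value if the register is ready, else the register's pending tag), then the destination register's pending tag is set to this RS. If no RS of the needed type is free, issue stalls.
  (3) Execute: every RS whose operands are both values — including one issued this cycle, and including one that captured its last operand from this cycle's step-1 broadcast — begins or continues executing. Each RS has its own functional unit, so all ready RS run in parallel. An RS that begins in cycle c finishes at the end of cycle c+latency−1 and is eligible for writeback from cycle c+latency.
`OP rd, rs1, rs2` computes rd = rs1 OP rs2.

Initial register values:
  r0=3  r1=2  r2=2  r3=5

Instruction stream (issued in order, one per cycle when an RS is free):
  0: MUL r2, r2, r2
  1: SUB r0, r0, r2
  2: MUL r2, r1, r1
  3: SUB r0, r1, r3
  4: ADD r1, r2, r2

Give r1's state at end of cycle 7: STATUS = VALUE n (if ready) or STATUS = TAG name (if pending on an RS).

STATUS = TAG Add2

c1: issue MUL r2<-Mul1 | r0:3,r1:2,r2:Mul1,r3:5
c2: issue SUB r0<-Add1 | r0:Add1,r1:2,r2:Mul1,r3:5
c3: issue MUL r2<-Mul2 | r0:Add1,r1:2,r2:Mul2,r3:5
c4: issue SUB r0<-Add2 | r0:Add2,r1:2,r2:Mul2,r3:5
c5: CDB Mul1=4; stall | r0:Add2,r1:2,r2:Mul2,r3:5
c6: stall | r0:Add2,r1:2,r2:Mul2,r3:5
c7: CDB Add2=-3; issue ADD r1<-Add2 | r0:-3,r1:Add2,r2:Mul2,r3:5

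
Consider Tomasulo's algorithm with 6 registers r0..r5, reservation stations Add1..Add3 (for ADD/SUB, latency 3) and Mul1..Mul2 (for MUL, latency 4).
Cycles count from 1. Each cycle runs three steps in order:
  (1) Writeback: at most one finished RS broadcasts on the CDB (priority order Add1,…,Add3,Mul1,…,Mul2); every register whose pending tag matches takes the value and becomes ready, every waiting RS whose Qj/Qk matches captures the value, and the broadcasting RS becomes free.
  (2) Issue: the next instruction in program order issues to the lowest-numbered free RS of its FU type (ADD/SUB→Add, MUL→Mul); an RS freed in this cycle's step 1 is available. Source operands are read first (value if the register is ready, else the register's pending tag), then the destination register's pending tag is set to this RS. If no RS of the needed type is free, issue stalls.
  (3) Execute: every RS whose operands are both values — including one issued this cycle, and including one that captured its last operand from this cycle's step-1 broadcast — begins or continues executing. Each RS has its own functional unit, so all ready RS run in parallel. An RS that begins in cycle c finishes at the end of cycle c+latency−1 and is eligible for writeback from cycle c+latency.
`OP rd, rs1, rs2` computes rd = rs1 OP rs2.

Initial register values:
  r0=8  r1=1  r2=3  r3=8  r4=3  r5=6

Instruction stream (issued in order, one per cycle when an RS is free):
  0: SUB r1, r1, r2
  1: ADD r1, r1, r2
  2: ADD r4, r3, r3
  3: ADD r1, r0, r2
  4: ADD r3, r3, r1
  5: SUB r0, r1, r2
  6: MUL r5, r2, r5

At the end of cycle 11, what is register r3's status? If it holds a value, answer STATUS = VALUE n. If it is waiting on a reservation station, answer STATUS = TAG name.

STATUS = VALUE 19

  c1: issue SUB r1<-Add1  regs: r0:8,r1:Add1,r2:3,r3:8,r4:3,r5:6
  c2: issue ADD r1<-Add2  regs: r0:8,r1:Add2,r2:3,r3:8,r4:3,r5:6
  c3: issue ADD r4<-Add3  regs: r0:8,r1:Add2,r2:3,r3:8,r4:Add3,r5:6
  c4: CDB Add1=-2; issue ADD r1<-Add1  regs: r0:8,r1:Add1,r2:3,r3:8,r4:Add3,r5:6
  c5: stall  regs: r0:8,r1:Add1,r2:3,r3:8,r4:Add3,r5:6
  c6: CDB Add3=16; issue ADD r3<-Add3  regs: r0:8,r1:Add1,r2:3,r3:Add3,r4:16,r5:6
  c7: CDB Add1=11; issue SUB r0<-Add1  regs: r0:Add1,r1:11,r2:3,r3:Add3,r4:16,r5:6
  c8: CDB Add2=1; issue MUL r5<-Mul1  regs: r0:Add1,r1:11,r2:3,r3:Add3,r4:16,r5:Mul1
  c9: -  regs: r0:Add1,r1:11,r2:3,r3:Add3,r4:16,r5:Mul1
  c10: CDB Add1=8  regs: r0:8,r1:11,r2:3,r3:Add3,r4:16,r5:Mul1
  c11: CDB Add3=19  regs: r0:8,r1:11,r2:3,r3:19,r4:16,r5:Mul1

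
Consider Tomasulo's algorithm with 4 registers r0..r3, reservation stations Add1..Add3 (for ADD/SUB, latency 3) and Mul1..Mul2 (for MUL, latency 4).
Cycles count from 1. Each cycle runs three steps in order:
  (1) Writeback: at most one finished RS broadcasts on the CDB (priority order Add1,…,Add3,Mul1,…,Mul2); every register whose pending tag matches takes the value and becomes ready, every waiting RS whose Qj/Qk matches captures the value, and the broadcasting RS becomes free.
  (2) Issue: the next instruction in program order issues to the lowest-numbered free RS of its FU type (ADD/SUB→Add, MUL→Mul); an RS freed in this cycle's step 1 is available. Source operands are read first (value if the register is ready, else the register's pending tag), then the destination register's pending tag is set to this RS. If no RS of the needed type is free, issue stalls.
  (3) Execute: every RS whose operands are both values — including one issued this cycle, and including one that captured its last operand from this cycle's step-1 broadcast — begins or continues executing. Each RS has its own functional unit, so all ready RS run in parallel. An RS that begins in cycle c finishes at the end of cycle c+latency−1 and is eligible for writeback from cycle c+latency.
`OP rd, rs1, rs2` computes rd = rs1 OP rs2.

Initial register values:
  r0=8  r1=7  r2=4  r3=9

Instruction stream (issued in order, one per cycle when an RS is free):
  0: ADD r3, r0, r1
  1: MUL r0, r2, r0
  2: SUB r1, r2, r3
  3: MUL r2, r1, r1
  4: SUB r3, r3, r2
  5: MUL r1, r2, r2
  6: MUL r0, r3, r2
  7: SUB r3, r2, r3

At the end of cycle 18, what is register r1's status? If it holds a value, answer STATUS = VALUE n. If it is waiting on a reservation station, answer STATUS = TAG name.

c1: issue ADD r3<-Add1 | r0:8,r1:7,r2:4,r3:Add1
c2: issue MUL r0<-Mul1 | r0:Mul1,r1:7,r2:4,r3:Add1
c3: issue SUB r1<-Add2 | r0:Mul1,r1:Add2,r2:4,r3:Add1
c4: CDB Add1=15; issue MUL r2<-Mul2 | r0:Mul1,r1:Add2,r2:Mul2,r3:15
c5: issue SUB r3<-Add1 | r0:Mul1,r1:Add2,r2:Mul2,r3:Add1
c6: CDB Mul1=32; issue MUL r1<-Mul1 | r0:32,r1:Mul1,r2:Mul2,r3:Add1
c7: CDB Add2=-11; stall | r0:32,r1:Mul1,r2:Mul2,r3:Add1
c8: stall | r0:32,r1:Mul1,r2:Mul2,r3:Add1
c9: stall | r0:32,r1:Mul1,r2:Mul2,r3:Add1
c10: stall | r0:32,r1:Mul1,r2:Mul2,r3:Add1
c11: CDB Mul2=121; issue MUL r0<-Mul2 | r0:Mul2,r1:Mul1,r2:121,r3:Add1
c12: issue SUB r3<-Add2 | r0:Mul2,r1:Mul1,r2:121,r3:Add2
c13: - | r0:Mul2,r1:Mul1,r2:121,r3:Add2
c14: CDB Add1=-106 | r0:Mul2,r1:Mul1,r2:121,r3:Add2
c15: CDB Mul1=14641 | r0:Mul2,r1:14641,r2:121,r3:Add2
c16: - | r0:Mul2,r1:14641,r2:121,r3:Add2
c17: CDB Add2=227 | r0:Mul2,r1:14641,r2:121,r3:227
c18: CDB Mul2=-12826 | r0:-12826,r1:14641,r2:121,r3:227

STATUS = VALUE 14641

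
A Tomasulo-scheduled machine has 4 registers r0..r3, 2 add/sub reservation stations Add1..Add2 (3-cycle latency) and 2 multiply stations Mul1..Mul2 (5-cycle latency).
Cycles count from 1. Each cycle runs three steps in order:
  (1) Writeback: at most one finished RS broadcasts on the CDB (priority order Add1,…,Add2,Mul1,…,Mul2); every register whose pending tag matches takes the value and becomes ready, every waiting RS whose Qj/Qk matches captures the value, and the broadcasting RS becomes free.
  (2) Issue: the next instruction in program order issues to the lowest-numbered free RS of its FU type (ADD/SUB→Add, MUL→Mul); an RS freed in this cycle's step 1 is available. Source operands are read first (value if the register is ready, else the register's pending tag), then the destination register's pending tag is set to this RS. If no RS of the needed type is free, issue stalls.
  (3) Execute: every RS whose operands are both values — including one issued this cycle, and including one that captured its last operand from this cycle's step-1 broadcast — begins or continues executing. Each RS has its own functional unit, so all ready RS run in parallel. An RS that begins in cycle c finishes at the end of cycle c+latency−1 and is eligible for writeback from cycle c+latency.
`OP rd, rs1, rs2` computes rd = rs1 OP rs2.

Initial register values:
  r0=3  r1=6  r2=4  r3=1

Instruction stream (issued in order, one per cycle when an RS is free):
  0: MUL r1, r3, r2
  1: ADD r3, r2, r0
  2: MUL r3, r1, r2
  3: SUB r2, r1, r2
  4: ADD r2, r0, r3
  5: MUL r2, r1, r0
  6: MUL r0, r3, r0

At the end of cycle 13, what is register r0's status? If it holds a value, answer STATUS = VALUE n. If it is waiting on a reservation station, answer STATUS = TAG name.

STATUS = TAG Mul1

  c1: issue MUL r1<-Mul1  regs: r0:3,r1:Mul1,r2:4,r3:1
  c2: issue ADD r3<-Add1  regs: r0:3,r1:Mul1,r2:4,r3:Add1
  c3: issue MUL r3<-Mul2  regs: r0:3,r1:Mul1,r2:4,r3:Mul2
  c4: issue SUB r2<-Add2  regs: r0:3,r1:Mul1,r2:Add2,r3:Mul2
  c5: CDB Add1=7; issue ADD r2<-Add1  regs: r0:3,r1:Mul1,r2:Add1,r3:Mul2
  c6: CDB Mul1=4; issue MUL r2<-Mul1  regs: r0:3,r1:4,r2:Mul1,r3:Mul2
  c7: stall  regs: r0:3,r1:4,r2:Mul1,r3:Mul2
  c8: stall  regs: r0:3,r1:4,r2:Mul1,r3:Mul2
  c9: CDB Add2=0; stall  regs: r0:3,r1:4,r2:Mul1,r3:Mul2
  c10: stall  regs: r0:3,r1:4,r2:Mul1,r3:Mul2
  c11: CDB Mul1=12; issue MUL r0<-Mul1  regs: r0:Mul1,r1:4,r2:12,r3:Mul2
  c12: CDB Mul2=16  regs: r0:Mul1,r1:4,r2:12,r3:16
  c13: -  regs: r0:Mul1,r1:4,r2:12,r3:16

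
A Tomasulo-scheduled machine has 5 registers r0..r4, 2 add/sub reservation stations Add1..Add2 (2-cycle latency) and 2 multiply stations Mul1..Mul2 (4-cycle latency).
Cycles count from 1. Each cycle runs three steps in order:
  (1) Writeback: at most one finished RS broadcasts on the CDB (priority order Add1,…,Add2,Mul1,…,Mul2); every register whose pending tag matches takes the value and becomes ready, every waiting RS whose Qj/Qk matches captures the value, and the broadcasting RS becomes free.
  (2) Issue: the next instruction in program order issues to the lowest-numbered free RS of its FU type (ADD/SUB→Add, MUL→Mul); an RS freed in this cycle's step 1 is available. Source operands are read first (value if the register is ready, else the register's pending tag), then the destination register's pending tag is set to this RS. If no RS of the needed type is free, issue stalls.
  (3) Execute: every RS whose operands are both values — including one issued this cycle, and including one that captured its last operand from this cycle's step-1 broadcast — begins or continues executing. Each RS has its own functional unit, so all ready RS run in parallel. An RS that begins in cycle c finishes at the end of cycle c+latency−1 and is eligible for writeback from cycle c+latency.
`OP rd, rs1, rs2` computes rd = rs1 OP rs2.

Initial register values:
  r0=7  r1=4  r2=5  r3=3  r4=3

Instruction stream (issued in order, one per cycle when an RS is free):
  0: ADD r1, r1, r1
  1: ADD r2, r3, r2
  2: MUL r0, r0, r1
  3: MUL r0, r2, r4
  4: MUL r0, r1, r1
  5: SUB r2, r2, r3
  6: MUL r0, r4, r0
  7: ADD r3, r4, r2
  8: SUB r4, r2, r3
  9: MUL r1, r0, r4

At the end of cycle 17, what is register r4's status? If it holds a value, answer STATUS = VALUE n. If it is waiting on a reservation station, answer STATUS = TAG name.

STATUS = VALUE -3

cycle 1: issue ADD r1<-Add1 // r0:7,r1:Add1,r2:5,r3:3,r4:3
cycle 2: issue ADD r2<-Add2 // r0:7,r1:Add1,r2:Add2,r3:3,r4:3
cycle 3: CDB Add1=8; issue MUL r0<-Mul1 // r0:Mul1,r1:8,r2:Add2,r3:3,r4:3
cycle 4: CDB Add2=8; issue MUL r0<-Mul2 // r0:Mul2,r1:8,r2:8,r3:3,r4:3
cycle 5: stall // r0:Mul2,r1:8,r2:8,r3:3,r4:3
cycle 6: stall // r0:Mul2,r1:8,r2:8,r3:3,r4:3
cycle 7: CDB Mul1=56; issue MUL r0<-Mul1 // r0:Mul1,r1:8,r2:8,r3:3,r4:3
cycle 8: CDB Mul2=24; issue SUB r2<-Add1 // r0:Mul1,r1:8,r2:Add1,r3:3,r4:3
cycle 9: issue MUL r0<-Mul2 // r0:Mul2,r1:8,r2:Add1,r3:3,r4:3
cycle 10: CDB Add1=5; issue ADD r3<-Add1 // r0:Mul2,r1:8,r2:5,r3:Add1,r4:3
cycle 11: CDB Mul1=64; issue SUB r4<-Add2 // r0:Mul2,r1:8,r2:5,r3:Add1,r4:Add2
cycle 12: CDB Add1=8; issue MUL r1<-Mul1 // r0:Mul2,r1:Mul1,r2:5,r3:8,r4:Add2
cycle 13: - // r0:Mul2,r1:Mul1,r2:5,r3:8,r4:Add2
cycle 14: CDB Add2=-3 // r0:Mul2,r1:Mul1,r2:5,r3:8,r4:-3
cycle 15: CDB Mul2=192 // r0:192,r1:Mul1,r2:5,r3:8,r4:-3
cycle 16: - // r0:192,r1:Mul1,r2:5,r3:8,r4:-3
cycle 17: - // r0:192,r1:Mul1,r2:5,r3:8,r4:-3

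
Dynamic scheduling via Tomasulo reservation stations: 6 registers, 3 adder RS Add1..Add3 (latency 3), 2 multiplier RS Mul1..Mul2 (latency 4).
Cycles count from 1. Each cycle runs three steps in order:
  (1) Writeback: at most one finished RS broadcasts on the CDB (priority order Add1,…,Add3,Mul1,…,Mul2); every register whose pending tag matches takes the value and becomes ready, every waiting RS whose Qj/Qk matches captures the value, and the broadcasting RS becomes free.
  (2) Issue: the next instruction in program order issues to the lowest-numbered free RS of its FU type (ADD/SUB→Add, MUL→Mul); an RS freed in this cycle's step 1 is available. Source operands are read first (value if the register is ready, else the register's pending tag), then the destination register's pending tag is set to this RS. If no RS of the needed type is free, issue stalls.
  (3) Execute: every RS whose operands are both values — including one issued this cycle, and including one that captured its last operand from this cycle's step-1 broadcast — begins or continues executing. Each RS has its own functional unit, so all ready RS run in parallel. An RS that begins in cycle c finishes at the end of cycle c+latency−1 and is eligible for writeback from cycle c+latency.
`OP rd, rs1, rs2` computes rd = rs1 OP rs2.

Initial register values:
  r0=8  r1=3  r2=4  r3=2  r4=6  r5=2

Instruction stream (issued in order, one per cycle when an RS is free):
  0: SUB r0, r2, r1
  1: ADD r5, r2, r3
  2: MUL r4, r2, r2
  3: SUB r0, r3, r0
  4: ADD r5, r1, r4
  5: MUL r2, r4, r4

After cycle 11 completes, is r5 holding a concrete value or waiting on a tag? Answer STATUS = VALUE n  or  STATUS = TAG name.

STATUS = VALUE 19

cycle 1: issue SUB r0<-Add1 // r0:Add1,r1:3,r2:4,r3:2,r4:6,r5:2
cycle 2: issue ADD r5<-Add2 // r0:Add1,r1:3,r2:4,r3:2,r4:6,r5:Add2
cycle 3: issue MUL r4<-Mul1 // r0:Add1,r1:3,r2:4,r3:2,r4:Mul1,r5:Add2
cycle 4: CDB Add1=1; issue SUB r0<-Add1 // r0:Add1,r1:3,r2:4,r3:2,r4:Mul1,r5:Add2
cycle 5: CDB Add2=6; issue ADD r5<-Add2 // r0:Add1,r1:3,r2:4,r3:2,r4:Mul1,r5:Add2
cycle 6: issue MUL r2<-Mul2 // r0:Add1,r1:3,r2:Mul2,r3:2,r4:Mul1,r5:Add2
cycle 7: CDB Add1=1 // r0:1,r1:3,r2:Mul2,r3:2,r4:Mul1,r5:Add2
cycle 8: CDB Mul1=16 // r0:1,r1:3,r2:Mul2,r3:2,r4:16,r5:Add2
cycle 9: - // r0:1,r1:3,r2:Mul2,r3:2,r4:16,r5:Add2
cycle 10: - // r0:1,r1:3,r2:Mul2,r3:2,r4:16,r5:Add2
cycle 11: CDB Add2=19 // r0:1,r1:3,r2:Mul2,r3:2,r4:16,r5:19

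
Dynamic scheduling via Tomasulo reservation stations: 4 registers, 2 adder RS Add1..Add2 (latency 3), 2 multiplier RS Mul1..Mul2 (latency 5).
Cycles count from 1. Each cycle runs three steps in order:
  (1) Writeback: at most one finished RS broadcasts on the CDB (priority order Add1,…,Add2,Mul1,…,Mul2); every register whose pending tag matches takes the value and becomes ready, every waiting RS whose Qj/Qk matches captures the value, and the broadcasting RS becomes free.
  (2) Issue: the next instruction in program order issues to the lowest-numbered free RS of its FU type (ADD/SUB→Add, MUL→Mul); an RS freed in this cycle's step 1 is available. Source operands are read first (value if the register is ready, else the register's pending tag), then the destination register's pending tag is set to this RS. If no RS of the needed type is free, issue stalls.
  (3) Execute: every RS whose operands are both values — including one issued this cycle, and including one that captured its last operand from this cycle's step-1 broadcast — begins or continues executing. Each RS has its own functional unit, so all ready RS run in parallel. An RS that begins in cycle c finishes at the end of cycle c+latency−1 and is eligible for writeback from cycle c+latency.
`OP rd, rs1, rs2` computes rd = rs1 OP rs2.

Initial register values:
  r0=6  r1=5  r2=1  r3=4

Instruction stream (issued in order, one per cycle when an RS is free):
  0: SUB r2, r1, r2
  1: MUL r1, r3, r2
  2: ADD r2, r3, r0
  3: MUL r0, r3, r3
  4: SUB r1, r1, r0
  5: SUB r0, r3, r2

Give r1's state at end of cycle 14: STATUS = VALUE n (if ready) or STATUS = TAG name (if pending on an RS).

STATUS = VALUE 0

  c1: issue SUB r2<-Add1  regs: r0:6,r1:5,r2:Add1,r3:4
  c2: issue MUL r1<-Mul1  regs: r0:6,r1:Mul1,r2:Add1,r3:4
  c3: issue ADD r2<-Add2  regs: r0:6,r1:Mul1,r2:Add2,r3:4
  c4: CDB Add1=4; issue MUL r0<-Mul2  regs: r0:Mul2,r1:Mul1,r2:Add2,r3:4
  c5: issue SUB r1<-Add1  regs: r0:Mul2,r1:Add1,r2:Add2,r3:4
  c6: CDB Add2=10; issue SUB r0<-Add2  regs: r0:Add2,r1:Add1,r2:10,r3:4
  c7: -  regs: r0:Add2,r1:Add1,r2:10,r3:4
  c8: -  regs: r0:Add2,r1:Add1,r2:10,r3:4
  c9: CDB Add2=-6  regs: r0:-6,r1:Add1,r2:10,r3:4
  c10: CDB Mul1=16  regs: r0:-6,r1:Add1,r2:10,r3:4
  c11: CDB Mul2=16  regs: r0:-6,r1:Add1,r2:10,r3:4
  c12: -  regs: r0:-6,r1:Add1,r2:10,r3:4
  c13: -  regs: r0:-6,r1:Add1,r2:10,r3:4
  c14: CDB Add1=0  regs: r0:-6,r1:0,r2:10,r3:4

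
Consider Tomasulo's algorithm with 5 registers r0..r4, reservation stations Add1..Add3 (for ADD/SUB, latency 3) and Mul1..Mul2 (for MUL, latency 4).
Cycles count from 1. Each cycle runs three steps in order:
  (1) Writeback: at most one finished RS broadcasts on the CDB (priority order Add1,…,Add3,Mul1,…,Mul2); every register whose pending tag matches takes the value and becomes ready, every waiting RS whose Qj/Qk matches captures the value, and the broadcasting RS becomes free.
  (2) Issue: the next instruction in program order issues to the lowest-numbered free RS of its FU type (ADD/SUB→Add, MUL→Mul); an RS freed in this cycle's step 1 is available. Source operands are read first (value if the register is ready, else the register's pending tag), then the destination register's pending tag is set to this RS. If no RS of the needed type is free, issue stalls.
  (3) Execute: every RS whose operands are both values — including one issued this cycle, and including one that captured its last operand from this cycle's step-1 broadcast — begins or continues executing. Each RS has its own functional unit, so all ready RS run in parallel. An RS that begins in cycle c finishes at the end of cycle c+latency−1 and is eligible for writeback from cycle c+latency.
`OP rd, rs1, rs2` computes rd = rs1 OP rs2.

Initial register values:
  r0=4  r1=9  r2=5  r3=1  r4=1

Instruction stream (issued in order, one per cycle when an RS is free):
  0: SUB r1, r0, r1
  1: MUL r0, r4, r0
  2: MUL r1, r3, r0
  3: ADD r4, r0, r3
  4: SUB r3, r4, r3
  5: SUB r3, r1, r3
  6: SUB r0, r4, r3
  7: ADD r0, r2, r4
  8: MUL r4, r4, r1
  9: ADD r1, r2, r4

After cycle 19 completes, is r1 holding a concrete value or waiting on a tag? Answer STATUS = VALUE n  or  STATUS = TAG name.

STATUS = TAG Add2

  c1: issue SUB r1<-Add1  regs: r0:4,r1:Add1,r2:5,r3:1,r4:1
  c2: issue MUL r0<-Mul1  regs: r0:Mul1,r1:Add1,r2:5,r3:1,r4:1
  c3: issue MUL r1<-Mul2  regs: r0:Mul1,r1:Mul2,r2:5,r3:1,r4:1
  c4: CDB Add1=-5; issue ADD r4<-Add1  regs: r0:Mul1,r1:Mul2,r2:5,r3:1,r4:Add1
  c5: issue SUB r3<-Add2  regs: r0:Mul1,r1:Mul2,r2:5,r3:Add2,r4:Add1
  c6: CDB Mul1=4; issue SUB r3<-Add3  regs: r0:4,r1:Mul2,r2:5,r3:Add3,r4:Add1
  c7: stall  regs: r0:4,r1:Mul2,r2:5,r3:Add3,r4:Add1
  c8: stall  regs: r0:4,r1:Mul2,r2:5,r3:Add3,r4:Add1
  c9: CDB Add1=5; issue SUB r0<-Add1  regs: r0:Add1,r1:Mul2,r2:5,r3:Add3,r4:5
  c10: CDB Mul2=4; stall  regs: r0:Add1,r1:4,r2:5,r3:Add3,r4:5
  c11: stall  regs: r0:Add1,r1:4,r2:5,r3:Add3,r4:5
  c12: CDB Add2=4; issue ADD r0<-Add2  regs: r0:Add2,r1:4,r2:5,r3:Add3,r4:5
  c13: issue MUL r4<-Mul1  regs: r0:Add2,r1:4,r2:5,r3:Add3,r4:Mul1
  c14: stall  regs: r0:Add2,r1:4,r2:5,r3:Add3,r4:Mul1
  c15: CDB Add2=10; issue ADD r1<-Add2  regs: r0:10,r1:Add2,r2:5,r3:Add3,r4:Mul1
  c16: CDB Add3=0  regs: r0:10,r1:Add2,r2:5,r3:0,r4:Mul1
  c17: CDB Mul1=20  regs: r0:10,r1:Add2,r2:5,r3:0,r4:20
  c18: -  regs: r0:10,r1:Add2,r2:5,r3:0,r4:20
  c19: CDB Add1=5  regs: r0:10,r1:Add2,r2:5,r3:0,r4:20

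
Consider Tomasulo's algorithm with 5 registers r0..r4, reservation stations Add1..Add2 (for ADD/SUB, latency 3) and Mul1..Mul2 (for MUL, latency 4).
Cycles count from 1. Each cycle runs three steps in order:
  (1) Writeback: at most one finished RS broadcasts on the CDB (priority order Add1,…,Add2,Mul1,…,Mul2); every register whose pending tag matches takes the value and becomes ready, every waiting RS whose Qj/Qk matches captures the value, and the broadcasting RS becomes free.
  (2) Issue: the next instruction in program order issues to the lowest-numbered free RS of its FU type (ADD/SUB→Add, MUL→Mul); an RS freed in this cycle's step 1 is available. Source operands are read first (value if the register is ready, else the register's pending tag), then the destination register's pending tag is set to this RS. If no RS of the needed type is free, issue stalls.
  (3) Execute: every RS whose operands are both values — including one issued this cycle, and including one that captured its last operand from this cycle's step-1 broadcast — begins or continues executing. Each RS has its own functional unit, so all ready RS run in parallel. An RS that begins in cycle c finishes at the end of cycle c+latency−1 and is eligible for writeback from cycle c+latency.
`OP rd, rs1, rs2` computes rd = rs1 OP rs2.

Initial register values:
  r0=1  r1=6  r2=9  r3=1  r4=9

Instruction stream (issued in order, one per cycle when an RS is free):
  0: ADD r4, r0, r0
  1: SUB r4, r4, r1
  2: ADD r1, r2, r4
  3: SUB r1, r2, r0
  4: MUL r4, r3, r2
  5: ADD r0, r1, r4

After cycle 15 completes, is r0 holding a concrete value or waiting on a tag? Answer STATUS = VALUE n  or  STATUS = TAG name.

STATUS = VALUE 17

c1: issue ADD r4<-Add1 | r0:1,r1:6,r2:9,r3:1,r4:Add1
c2: issue SUB r4<-Add2 | r0:1,r1:6,r2:9,r3:1,r4:Add2
c3: stall | r0:1,r1:6,r2:9,r3:1,r4:Add2
c4: CDB Add1=2; issue ADD r1<-Add1 | r0:1,r1:Add1,r2:9,r3:1,r4:Add2
c5: stall | r0:1,r1:Add1,r2:9,r3:1,r4:Add2
c6: stall | r0:1,r1:Add1,r2:9,r3:1,r4:Add2
c7: CDB Add2=-4; issue SUB r1<-Add2 | r0:1,r1:Add2,r2:9,r3:1,r4:-4
c8: issue MUL r4<-Mul1 | r0:1,r1:Add2,r2:9,r3:1,r4:Mul1
c9: stall | r0:1,r1:Add2,r2:9,r3:1,r4:Mul1
c10: CDB Add1=5; issue ADD r0<-Add1 | r0:Add1,r1:Add2,r2:9,r3:1,r4:Mul1
c11: CDB Add2=8 | r0:Add1,r1:8,r2:9,r3:1,r4:Mul1
c12: CDB Mul1=9 | r0:Add1,r1:8,r2:9,r3:1,r4:9
c13: - | r0:Add1,r1:8,r2:9,r3:1,r4:9
c14: - | r0:Add1,r1:8,r2:9,r3:1,r4:9
c15: CDB Add1=17 | r0:17,r1:8,r2:9,r3:1,r4:9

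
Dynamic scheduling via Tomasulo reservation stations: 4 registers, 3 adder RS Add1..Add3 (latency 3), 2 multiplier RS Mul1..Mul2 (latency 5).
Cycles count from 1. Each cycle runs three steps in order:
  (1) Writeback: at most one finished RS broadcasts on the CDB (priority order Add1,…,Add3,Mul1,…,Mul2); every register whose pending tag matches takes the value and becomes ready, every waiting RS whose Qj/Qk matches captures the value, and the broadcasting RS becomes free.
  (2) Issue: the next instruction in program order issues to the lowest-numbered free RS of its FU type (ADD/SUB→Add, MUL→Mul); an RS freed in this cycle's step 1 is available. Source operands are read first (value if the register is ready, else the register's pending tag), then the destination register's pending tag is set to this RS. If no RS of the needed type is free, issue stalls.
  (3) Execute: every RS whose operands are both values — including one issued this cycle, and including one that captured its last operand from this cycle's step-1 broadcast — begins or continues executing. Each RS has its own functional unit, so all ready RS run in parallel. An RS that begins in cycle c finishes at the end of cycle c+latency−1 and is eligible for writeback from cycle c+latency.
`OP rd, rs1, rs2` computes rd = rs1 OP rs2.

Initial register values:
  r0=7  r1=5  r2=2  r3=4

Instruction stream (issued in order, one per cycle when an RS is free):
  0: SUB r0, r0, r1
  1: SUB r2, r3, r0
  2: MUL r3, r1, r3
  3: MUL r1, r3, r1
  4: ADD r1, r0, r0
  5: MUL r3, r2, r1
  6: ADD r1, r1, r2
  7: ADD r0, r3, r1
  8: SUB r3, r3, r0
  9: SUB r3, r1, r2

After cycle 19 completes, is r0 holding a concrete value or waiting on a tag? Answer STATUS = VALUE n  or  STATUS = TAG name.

STATUS = VALUE 14

  c1: issue SUB r0<-Add1  regs: r0:Add1,r1:5,r2:2,r3:4
  c2: issue SUB r2<-Add2  regs: r0:Add1,r1:5,r2:Add2,r3:4
  c3: issue MUL r3<-Mul1  regs: r0:Add1,r1:5,r2:Add2,r3:Mul1
  c4: CDB Add1=2; issue MUL r1<-Mul2  regs: r0:2,r1:Mul2,r2:Add2,r3:Mul1
  c5: issue ADD r1<-Add1  regs: r0:2,r1:Add1,r2:Add2,r3:Mul1
  c6: stall  regs: r0:2,r1:Add1,r2:Add2,r3:Mul1
  c7: CDB Add2=2; stall  regs: r0:2,r1:Add1,r2:2,r3:Mul1
  c8: CDB Add1=4; stall  regs: r0:2,r1:4,r2:2,r3:Mul1
  c9: CDB Mul1=20; issue MUL r3<-Mul1  regs: r0:2,r1:4,r2:2,r3:Mul1
  c10: issue ADD r1<-Add1  regs: r0:2,r1:Add1,r2:2,r3:Mul1
  c11: issue ADD r0<-Add2  regs: r0:Add2,r1:Add1,r2:2,r3:Mul1
  c12: issue SUB r3<-Add3  regs: r0:Add2,r1:Add1,r2:2,r3:Add3
  c13: CDB Add1=6; issue SUB r3<-Add1  regs: r0:Add2,r1:6,r2:2,r3:Add1
  c14: CDB Mul1=8  regs: r0:Add2,r1:6,r2:2,r3:Add1
  c15: CDB Mul2=100  regs: r0:Add2,r1:6,r2:2,r3:Add1
  c16: CDB Add1=4  regs: r0:Add2,r1:6,r2:2,r3:4
  c17: CDB Add2=14  regs: r0:14,r1:6,r2:2,r3:4
  c18: -  regs: r0:14,r1:6,r2:2,r3:4
  c19: -  regs: r0:14,r1:6,r2:2,r3:4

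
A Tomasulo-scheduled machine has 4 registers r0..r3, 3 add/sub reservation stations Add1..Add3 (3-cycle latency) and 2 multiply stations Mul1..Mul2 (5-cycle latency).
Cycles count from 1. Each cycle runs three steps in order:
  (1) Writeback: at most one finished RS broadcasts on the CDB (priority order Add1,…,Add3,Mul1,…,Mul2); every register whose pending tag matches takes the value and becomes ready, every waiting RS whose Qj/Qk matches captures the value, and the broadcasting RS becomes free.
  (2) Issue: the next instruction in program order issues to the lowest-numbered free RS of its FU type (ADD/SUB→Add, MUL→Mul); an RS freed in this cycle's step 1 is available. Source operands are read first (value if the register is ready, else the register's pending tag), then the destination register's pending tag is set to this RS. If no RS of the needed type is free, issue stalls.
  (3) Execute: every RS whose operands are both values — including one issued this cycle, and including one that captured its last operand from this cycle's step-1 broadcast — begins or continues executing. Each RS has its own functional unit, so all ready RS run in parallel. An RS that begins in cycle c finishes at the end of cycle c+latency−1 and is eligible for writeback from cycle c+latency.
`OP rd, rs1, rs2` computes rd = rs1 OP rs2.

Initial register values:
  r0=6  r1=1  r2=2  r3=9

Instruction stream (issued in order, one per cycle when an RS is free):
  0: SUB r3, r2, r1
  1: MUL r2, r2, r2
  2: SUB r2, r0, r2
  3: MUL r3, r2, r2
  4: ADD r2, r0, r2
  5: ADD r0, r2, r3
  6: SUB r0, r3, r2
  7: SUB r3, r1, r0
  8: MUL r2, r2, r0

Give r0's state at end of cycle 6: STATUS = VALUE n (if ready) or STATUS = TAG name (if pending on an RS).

STATUS = TAG Add3

  c1: issue SUB r3<-Add1  regs: r0:6,r1:1,r2:2,r3:Add1
  c2: issue MUL r2<-Mul1  regs: r0:6,r1:1,r2:Mul1,r3:Add1
  c3: issue SUB r2<-Add2  regs: r0:6,r1:1,r2:Add2,r3:Add1
  c4: CDB Add1=1; issue MUL r3<-Mul2  regs: r0:6,r1:1,r2:Add2,r3:Mul2
  c5: issue ADD r2<-Add1  regs: r0:6,r1:1,r2:Add1,r3:Mul2
  c6: issue ADD r0<-Add3  regs: r0:Add3,r1:1,r2:Add1,r3:Mul2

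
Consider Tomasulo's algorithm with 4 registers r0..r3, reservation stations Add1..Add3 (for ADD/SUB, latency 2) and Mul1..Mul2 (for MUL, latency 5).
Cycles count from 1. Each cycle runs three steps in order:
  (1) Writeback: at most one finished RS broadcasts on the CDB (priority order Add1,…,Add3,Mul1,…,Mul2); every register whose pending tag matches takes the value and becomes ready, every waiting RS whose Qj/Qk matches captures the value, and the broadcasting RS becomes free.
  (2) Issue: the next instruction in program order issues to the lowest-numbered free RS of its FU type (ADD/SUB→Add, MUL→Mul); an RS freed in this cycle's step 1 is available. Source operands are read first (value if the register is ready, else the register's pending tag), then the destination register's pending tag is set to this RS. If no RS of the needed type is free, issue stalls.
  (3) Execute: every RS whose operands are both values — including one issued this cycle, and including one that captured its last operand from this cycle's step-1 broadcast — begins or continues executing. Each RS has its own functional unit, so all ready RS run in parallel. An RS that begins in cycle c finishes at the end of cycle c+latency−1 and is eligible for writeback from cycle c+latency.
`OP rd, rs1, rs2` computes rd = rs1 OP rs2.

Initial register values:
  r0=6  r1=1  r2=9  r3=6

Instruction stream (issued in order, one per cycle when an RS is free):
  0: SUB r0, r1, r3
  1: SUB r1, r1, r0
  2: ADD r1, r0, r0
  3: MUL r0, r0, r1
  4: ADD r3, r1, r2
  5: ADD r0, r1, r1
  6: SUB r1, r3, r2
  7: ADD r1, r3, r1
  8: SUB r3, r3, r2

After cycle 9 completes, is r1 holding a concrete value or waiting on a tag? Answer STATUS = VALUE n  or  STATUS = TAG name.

cycle 1: issue SUB r0<-Add1 // r0:Add1,r1:1,r2:9,r3:6
cycle 2: issue SUB r1<-Add2 // r0:Add1,r1:Add2,r2:9,r3:6
cycle 3: CDB Add1=-5; issue ADD r1<-Add1 // r0:-5,r1:Add1,r2:9,r3:6
cycle 4: issue MUL r0<-Mul1 // r0:Mul1,r1:Add1,r2:9,r3:6
cycle 5: CDB Add1=-10; issue ADD r3<-Add1 // r0:Mul1,r1:-10,r2:9,r3:Add1
cycle 6: CDB Add2=6; issue ADD r0<-Add2 // r0:Add2,r1:-10,r2:9,r3:Add1
cycle 7: CDB Add1=-1; issue SUB r1<-Add1 // r0:Add2,r1:Add1,r2:9,r3:-1
cycle 8: CDB Add2=-20; issue ADD r1<-Add2 // r0:-20,r1:Add2,r2:9,r3:-1
cycle 9: CDB Add1=-10; issue SUB r3<-Add1 // r0:-20,r1:Add2,r2:9,r3:Add1

STATUS = TAG Add2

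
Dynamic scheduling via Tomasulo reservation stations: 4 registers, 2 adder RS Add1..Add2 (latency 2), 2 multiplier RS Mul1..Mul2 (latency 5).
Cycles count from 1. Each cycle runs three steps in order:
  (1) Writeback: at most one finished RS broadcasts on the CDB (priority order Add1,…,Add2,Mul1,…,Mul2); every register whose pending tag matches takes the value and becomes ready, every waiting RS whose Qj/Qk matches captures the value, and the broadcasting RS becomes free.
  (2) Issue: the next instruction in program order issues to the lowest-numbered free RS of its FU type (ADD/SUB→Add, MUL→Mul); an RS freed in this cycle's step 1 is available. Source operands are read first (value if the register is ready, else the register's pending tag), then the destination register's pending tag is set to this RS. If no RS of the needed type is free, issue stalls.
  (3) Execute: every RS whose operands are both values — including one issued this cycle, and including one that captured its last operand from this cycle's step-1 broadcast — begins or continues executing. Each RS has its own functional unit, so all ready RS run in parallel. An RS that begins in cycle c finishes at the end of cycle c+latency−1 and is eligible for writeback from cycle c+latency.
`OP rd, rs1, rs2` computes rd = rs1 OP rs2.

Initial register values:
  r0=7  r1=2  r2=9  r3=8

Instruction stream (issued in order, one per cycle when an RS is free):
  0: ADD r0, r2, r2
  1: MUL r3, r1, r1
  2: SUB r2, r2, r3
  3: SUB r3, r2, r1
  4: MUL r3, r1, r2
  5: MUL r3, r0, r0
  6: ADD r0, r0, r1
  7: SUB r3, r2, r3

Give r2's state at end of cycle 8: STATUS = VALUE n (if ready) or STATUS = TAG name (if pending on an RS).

  c1: issue ADD r0<-Add1  regs: r0:Add1,r1:2,r2:9,r3:8
  c2: issue MUL r3<-Mul1  regs: r0:Add1,r1:2,r2:9,r3:Mul1
  c3: CDB Add1=18; issue SUB r2<-Add1  regs: r0:18,r1:2,r2:Add1,r3:Mul1
  c4: issue SUB r3<-Add2  regs: r0:18,r1:2,r2:Add1,r3:Add2
  c5: issue MUL r3<-Mul2  regs: r0:18,r1:2,r2:Add1,r3:Mul2
  c6: stall  regs: r0:18,r1:2,r2:Add1,r3:Mul2
  c7: CDB Mul1=4; issue MUL r3<-Mul1  regs: r0:18,r1:2,r2:Add1,r3:Mul1
  c8: stall  regs: r0:18,r1:2,r2:Add1,r3:Mul1

STATUS = TAG Add1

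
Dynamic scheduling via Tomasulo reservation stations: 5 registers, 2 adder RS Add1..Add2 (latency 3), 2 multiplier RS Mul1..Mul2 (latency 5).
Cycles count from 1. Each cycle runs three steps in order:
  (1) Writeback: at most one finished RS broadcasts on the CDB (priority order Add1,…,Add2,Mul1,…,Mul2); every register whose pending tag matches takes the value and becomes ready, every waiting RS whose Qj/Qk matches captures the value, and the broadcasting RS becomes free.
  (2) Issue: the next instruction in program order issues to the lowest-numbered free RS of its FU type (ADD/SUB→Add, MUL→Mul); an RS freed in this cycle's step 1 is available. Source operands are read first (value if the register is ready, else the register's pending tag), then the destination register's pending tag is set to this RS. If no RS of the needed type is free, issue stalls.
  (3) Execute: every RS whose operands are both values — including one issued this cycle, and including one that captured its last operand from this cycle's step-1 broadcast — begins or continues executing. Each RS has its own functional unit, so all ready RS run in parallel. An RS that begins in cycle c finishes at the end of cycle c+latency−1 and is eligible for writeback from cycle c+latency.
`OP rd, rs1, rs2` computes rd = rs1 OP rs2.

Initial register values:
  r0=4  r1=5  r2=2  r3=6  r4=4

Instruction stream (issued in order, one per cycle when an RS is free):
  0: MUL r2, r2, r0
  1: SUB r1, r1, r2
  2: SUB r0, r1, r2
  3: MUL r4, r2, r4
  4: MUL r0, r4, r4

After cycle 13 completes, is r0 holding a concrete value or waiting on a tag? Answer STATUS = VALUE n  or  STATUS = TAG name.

cycle 1: issue MUL r2<-Mul1 // r0:4,r1:5,r2:Mul1,r3:6,r4:4
cycle 2: issue SUB r1<-Add1 // r0:4,r1:Add1,r2:Mul1,r3:6,r4:4
cycle 3: issue SUB r0<-Add2 // r0:Add2,r1:Add1,r2:Mul1,r3:6,r4:4
cycle 4: issue MUL r4<-Mul2 // r0:Add2,r1:Add1,r2:Mul1,r3:6,r4:Mul2
cycle 5: stall // r0:Add2,r1:Add1,r2:Mul1,r3:6,r4:Mul2
cycle 6: CDB Mul1=8; issue MUL r0<-Mul1 // r0:Mul1,r1:Add1,r2:8,r3:6,r4:Mul2
cycle 7: - // r0:Mul1,r1:Add1,r2:8,r3:6,r4:Mul2
cycle 8: - // r0:Mul1,r1:Add1,r2:8,r3:6,r4:Mul2
cycle 9: CDB Add1=-3 // r0:Mul1,r1:-3,r2:8,r3:6,r4:Mul2
cycle 10: - // r0:Mul1,r1:-3,r2:8,r3:6,r4:Mul2
cycle 11: CDB Mul2=32 // r0:Mul1,r1:-3,r2:8,r3:6,r4:32
cycle 12: CDB Add2=-11 // r0:Mul1,r1:-3,r2:8,r3:6,r4:32
cycle 13: - // r0:Mul1,r1:-3,r2:8,r3:6,r4:32

STATUS = TAG Mul1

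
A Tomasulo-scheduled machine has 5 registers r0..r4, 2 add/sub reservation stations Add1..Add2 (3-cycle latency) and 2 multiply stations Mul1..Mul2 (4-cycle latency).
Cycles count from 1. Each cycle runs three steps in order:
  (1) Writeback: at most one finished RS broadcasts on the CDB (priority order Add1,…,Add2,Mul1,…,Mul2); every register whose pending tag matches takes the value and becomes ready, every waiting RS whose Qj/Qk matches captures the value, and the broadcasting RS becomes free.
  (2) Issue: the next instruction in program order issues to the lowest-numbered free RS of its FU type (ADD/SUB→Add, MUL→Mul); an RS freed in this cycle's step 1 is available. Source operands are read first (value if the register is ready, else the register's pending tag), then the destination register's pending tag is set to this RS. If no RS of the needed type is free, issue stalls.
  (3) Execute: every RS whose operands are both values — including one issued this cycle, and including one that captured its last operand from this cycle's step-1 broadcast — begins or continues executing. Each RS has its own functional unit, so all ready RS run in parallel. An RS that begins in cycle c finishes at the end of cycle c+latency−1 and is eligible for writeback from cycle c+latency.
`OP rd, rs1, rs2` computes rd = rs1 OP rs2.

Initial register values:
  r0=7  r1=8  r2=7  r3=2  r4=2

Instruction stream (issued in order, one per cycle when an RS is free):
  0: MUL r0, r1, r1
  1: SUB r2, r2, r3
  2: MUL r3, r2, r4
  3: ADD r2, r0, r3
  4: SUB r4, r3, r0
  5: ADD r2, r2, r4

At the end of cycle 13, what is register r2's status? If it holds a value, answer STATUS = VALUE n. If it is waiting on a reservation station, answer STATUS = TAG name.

cycle 1: issue MUL r0<-Mul1 // r0:Mul1,r1:8,r2:7,r3:2,r4:2
cycle 2: issue SUB r2<-Add1 // r0:Mul1,r1:8,r2:Add1,r3:2,r4:2
cycle 3: issue MUL r3<-Mul2 // r0:Mul1,r1:8,r2:Add1,r3:Mul2,r4:2
cycle 4: issue ADD r2<-Add2 // r0:Mul1,r1:8,r2:Add2,r3:Mul2,r4:2
cycle 5: CDB Add1=5; issue SUB r4<-Add1 // r0:Mul1,r1:8,r2:Add2,r3:Mul2,r4:Add1
cycle 6: CDB Mul1=64; stall // r0:64,r1:8,r2:Add2,r3:Mul2,r4:Add1
cycle 7: stall // r0:64,r1:8,r2:Add2,r3:Mul2,r4:Add1
cycle 8: stall // r0:64,r1:8,r2:Add2,r3:Mul2,r4:Add1
cycle 9: CDB Mul2=10; stall // r0:64,r1:8,r2:Add2,r3:10,r4:Add1
cycle 10: stall // r0:64,r1:8,r2:Add2,r3:10,r4:Add1
cycle 11: stall // r0:64,r1:8,r2:Add2,r3:10,r4:Add1
cycle 12: CDB Add1=-54; issue ADD r2<-Add1 // r0:64,r1:8,r2:Add1,r3:10,r4:-54
cycle 13: CDB Add2=74 // r0:64,r1:8,r2:Add1,r3:10,r4:-54

STATUS = TAG Add1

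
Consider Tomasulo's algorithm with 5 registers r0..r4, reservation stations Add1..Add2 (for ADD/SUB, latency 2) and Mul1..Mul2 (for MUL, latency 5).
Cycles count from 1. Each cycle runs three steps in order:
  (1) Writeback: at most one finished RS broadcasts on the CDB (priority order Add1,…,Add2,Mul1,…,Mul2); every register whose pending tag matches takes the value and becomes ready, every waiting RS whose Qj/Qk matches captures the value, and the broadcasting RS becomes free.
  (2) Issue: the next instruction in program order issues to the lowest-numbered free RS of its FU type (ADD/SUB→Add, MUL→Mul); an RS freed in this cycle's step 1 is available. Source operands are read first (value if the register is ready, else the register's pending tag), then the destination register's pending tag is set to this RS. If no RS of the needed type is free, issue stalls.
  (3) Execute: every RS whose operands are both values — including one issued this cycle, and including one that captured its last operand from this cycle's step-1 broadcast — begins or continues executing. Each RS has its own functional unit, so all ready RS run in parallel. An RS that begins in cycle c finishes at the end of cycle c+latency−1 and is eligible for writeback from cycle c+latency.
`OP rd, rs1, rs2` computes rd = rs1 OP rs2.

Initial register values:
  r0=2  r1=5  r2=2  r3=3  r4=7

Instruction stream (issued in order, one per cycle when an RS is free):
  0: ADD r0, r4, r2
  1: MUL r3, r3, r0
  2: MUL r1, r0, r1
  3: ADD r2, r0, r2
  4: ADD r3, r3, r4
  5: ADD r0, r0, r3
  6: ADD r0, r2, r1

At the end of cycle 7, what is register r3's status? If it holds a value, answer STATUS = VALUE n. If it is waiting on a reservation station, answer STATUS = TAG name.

cycle 1: issue ADD r0<-Add1 // r0:Add1,r1:5,r2:2,r3:3,r4:7
cycle 2: issue MUL r3<-Mul1 // r0:Add1,r1:5,r2:2,r3:Mul1,r4:7
cycle 3: CDB Add1=9; issue MUL r1<-Mul2 // r0:9,r1:Mul2,r2:2,r3:Mul1,r4:7
cycle 4: issue ADD r2<-Add1 // r0:9,r1:Mul2,r2:Add1,r3:Mul1,r4:7
cycle 5: issue ADD r3<-Add2 // r0:9,r1:Mul2,r2:Add1,r3:Add2,r4:7
cycle 6: CDB Add1=11; issue ADD r0<-Add1 // r0:Add1,r1:Mul2,r2:11,r3:Add2,r4:7
cycle 7: stall // r0:Add1,r1:Mul2,r2:11,r3:Add2,r4:7

STATUS = TAG Add2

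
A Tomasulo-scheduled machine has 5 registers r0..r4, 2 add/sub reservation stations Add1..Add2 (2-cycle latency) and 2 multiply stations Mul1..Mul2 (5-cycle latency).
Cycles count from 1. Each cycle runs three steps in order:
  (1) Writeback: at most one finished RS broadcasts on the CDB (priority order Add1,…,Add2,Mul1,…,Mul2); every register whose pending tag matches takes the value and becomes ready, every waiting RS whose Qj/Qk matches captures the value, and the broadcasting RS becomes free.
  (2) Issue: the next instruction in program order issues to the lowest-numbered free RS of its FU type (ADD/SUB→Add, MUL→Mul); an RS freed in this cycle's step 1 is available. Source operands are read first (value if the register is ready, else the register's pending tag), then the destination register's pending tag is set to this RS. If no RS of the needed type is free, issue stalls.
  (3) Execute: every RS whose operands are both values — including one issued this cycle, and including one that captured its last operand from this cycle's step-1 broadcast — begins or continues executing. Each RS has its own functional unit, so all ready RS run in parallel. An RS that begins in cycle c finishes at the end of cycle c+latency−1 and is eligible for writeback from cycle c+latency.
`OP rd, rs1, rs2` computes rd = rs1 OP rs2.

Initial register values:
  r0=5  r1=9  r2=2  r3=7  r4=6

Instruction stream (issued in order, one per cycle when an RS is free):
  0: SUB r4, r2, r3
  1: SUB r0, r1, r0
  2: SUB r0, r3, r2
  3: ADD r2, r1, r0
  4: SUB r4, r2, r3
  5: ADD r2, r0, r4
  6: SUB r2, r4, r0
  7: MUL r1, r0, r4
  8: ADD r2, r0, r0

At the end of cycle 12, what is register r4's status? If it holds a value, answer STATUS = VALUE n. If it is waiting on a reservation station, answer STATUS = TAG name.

STATUS = VALUE 7

cycle 1: issue SUB r4<-Add1 // r0:5,r1:9,r2:2,r3:7,r4:Add1
cycle 2: issue SUB r0<-Add2 // r0:Add2,r1:9,r2:2,r3:7,r4:Add1
cycle 3: CDB Add1=-5; issue SUB r0<-Add1 // r0:Add1,r1:9,r2:2,r3:7,r4:-5
cycle 4: CDB Add2=4; issue ADD r2<-Add2 // r0:Add1,r1:9,r2:Add2,r3:7,r4:-5
cycle 5: CDB Add1=5; issue SUB r4<-Add1 // r0:5,r1:9,r2:Add2,r3:7,r4:Add1
cycle 6: stall // r0:5,r1:9,r2:Add2,r3:7,r4:Add1
cycle 7: CDB Add2=14; issue ADD r2<-Add2 // r0:5,r1:9,r2:Add2,r3:7,r4:Add1
cycle 8: stall // r0:5,r1:9,r2:Add2,r3:7,r4:Add1
cycle 9: CDB Add1=7; issue SUB r2<-Add1 // r0:5,r1:9,r2:Add1,r3:7,r4:7
cycle 10: issue MUL r1<-Mul1 // r0:5,r1:Mul1,r2:Add1,r3:7,r4:7
cycle 11: CDB Add1=2; issue ADD r2<-Add1 // r0:5,r1:Mul1,r2:Add1,r3:7,r4:7
cycle 12: CDB Add2=12 // r0:5,r1:Mul1,r2:Add1,r3:7,r4:7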